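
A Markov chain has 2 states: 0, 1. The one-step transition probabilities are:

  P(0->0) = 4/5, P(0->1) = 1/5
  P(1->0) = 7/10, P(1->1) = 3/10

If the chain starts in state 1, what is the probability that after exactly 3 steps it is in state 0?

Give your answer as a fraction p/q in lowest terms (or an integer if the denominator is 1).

Computing P^3 by repeated multiplication:
P^1 =
  0: [4/5, 1/5]
  1: [7/10, 3/10]
P^2 =
  0: [39/50, 11/50]
  1: [77/100, 23/100]
P^3 =
  0: [389/500, 111/500]
  1: [777/1000, 223/1000]

(P^3)[1 -> 0] = 777/1000

Answer: 777/1000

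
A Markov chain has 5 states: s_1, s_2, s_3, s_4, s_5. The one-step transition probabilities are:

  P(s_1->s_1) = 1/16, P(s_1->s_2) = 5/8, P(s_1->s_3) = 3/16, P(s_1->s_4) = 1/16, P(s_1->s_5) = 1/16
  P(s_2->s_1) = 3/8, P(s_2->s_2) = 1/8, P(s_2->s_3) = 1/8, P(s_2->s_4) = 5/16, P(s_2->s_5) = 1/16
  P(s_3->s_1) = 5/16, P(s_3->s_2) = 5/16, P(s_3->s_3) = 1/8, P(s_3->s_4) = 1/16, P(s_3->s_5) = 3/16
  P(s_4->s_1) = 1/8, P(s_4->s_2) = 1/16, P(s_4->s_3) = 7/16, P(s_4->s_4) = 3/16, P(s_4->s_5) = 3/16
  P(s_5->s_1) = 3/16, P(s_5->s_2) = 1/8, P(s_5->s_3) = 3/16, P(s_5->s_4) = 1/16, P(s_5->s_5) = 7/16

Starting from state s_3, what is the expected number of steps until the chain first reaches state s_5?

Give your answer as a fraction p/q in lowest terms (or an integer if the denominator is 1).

Answer: 45040/5431

Derivation:
Let h_i = expected steps to first reach s_5 from state i.
Boundary: h_s_5 = 0.
First-step equations for the other states:
  h_s_1 = 1 + 1/16*h_s_1 + 5/8*h_s_2 + 3/16*h_s_3 + 1/16*h_s_4 + 1/16*h_s_5
  h_s_2 = 1 + 3/8*h_s_1 + 1/8*h_s_2 + 1/8*h_s_3 + 5/16*h_s_4 + 1/16*h_s_5
  h_s_3 = 1 + 5/16*h_s_1 + 5/16*h_s_2 + 1/8*h_s_3 + 1/16*h_s_4 + 3/16*h_s_5
  h_s_4 = 1 + 1/8*h_s_1 + 1/16*h_s_2 + 7/16*h_s_3 + 3/16*h_s_4 + 3/16*h_s_5

Substituting h_s_5 = 0 and rearranging gives the linear system (I - Q) h = 1:
  [15/16, -5/8, -3/16, -1/16] . (h_s_1, h_s_2, h_s_3, h_s_4) = 1
  [-3/8, 7/8, -1/8, -5/16] . (h_s_1, h_s_2, h_s_3, h_s_4) = 1
  [-5/16, -5/16, 7/8, -1/16] . (h_s_1, h_s_2, h_s_3, h_s_4) = 1
  [-1/8, -1/16, -7/16, 13/16] . (h_s_1, h_s_2, h_s_3, h_s_4) = 1

Solving yields:
  h_s_1 = 50672/5431
  h_s_2 = 49552/5431
  h_s_3 = 45040/5431
  h_s_4 = 42544/5431

Starting state is s_3, so the expected hitting time is h_s_3 = 45040/5431.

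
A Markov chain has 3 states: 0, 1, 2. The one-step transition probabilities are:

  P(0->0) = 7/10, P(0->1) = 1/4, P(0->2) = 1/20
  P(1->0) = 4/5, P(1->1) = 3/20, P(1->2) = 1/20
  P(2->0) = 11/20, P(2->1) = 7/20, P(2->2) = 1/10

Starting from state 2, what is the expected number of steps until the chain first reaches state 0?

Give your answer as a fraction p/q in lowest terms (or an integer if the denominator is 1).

Answer: 480/299

Derivation:
Let h_i = expected steps to first reach 0 from state i.
Boundary: h_0 = 0.
First-step equations for the other states:
  h_1 = 1 + 4/5*h_0 + 3/20*h_1 + 1/20*h_2
  h_2 = 1 + 11/20*h_0 + 7/20*h_1 + 1/10*h_2

Substituting h_0 = 0 and rearranging gives the linear system (I - Q) h = 1:
  [17/20, -1/20] . (h_1, h_2) = 1
  [-7/20, 9/10] . (h_1, h_2) = 1

Solving yields:
  h_1 = 380/299
  h_2 = 480/299

Starting state is 2, so the expected hitting time is h_2 = 480/299.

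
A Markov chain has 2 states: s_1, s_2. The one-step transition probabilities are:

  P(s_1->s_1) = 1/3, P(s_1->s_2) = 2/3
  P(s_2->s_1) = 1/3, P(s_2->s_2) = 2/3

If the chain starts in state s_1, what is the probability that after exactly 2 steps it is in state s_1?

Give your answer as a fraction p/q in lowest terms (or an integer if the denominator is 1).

Computing P^2 by repeated multiplication:
P^1 =
  s_1: [1/3, 2/3]
  s_2: [1/3, 2/3]
P^2 =
  s_1: [1/3, 2/3]
  s_2: [1/3, 2/3]

(P^2)[s_1 -> s_1] = 1/3

Answer: 1/3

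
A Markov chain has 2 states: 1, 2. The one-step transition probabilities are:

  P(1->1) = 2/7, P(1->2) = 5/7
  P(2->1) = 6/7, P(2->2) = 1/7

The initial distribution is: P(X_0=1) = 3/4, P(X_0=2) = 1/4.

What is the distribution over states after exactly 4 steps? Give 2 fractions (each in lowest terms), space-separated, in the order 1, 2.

Propagating the distribution step by step (d_{t+1} = d_t * P):
d_0 = (1=3/4, 2=1/4)
  d_1[1] = 3/4*2/7 + 1/4*6/7 = 3/7
  d_1[2] = 3/4*5/7 + 1/4*1/7 = 4/7
d_1 = (1=3/7, 2=4/7)
  d_2[1] = 3/7*2/7 + 4/7*6/7 = 30/49
  d_2[2] = 3/7*5/7 + 4/7*1/7 = 19/49
d_2 = (1=30/49, 2=19/49)
  d_3[1] = 30/49*2/7 + 19/49*6/7 = 174/343
  d_3[2] = 30/49*5/7 + 19/49*1/7 = 169/343
d_3 = (1=174/343, 2=169/343)
  d_4[1] = 174/343*2/7 + 169/343*6/7 = 1362/2401
  d_4[2] = 174/343*5/7 + 169/343*1/7 = 1039/2401
d_4 = (1=1362/2401, 2=1039/2401)

Answer: 1362/2401 1039/2401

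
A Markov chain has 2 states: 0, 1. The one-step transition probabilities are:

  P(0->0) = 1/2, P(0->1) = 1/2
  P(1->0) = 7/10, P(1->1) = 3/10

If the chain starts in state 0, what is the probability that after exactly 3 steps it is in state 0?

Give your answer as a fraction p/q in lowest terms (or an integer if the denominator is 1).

Computing P^3 by repeated multiplication:
P^1 =
  0: [1/2, 1/2]
  1: [7/10, 3/10]
P^2 =
  0: [3/5, 2/5]
  1: [14/25, 11/25]
P^3 =
  0: [29/50, 21/50]
  1: [147/250, 103/250]

(P^3)[0 -> 0] = 29/50

Answer: 29/50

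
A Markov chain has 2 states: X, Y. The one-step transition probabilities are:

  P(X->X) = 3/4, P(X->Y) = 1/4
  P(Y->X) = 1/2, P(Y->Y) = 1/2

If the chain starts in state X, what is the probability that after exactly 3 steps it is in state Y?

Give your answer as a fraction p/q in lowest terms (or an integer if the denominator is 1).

Computing P^3 by repeated multiplication:
P^1 =
  X: [3/4, 1/4]
  Y: [1/2, 1/2]
P^2 =
  X: [11/16, 5/16]
  Y: [5/8, 3/8]
P^3 =
  X: [43/64, 21/64]
  Y: [21/32, 11/32]

(P^3)[X -> Y] = 21/64

Answer: 21/64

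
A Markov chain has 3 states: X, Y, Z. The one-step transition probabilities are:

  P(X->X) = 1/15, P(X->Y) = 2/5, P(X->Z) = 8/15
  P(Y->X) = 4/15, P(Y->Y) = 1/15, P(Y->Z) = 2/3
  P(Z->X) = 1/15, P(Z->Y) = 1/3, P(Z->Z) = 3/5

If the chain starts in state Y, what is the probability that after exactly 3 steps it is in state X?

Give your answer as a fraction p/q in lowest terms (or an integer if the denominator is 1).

Computing P^3 by repeated multiplication:
P^1 =
  X: [1/15, 2/5, 8/15]
  Y: [4/15, 1/15, 2/3]
  Z: [1/15, 1/3, 3/5]
P^2 =
  X: [11/75, 52/225, 28/45]
  Y: [2/25, 1/3, 44/75]
  Z: [2/15, 56/225, 139/225]
P^3 =
  X: [127/1125, 38/135, 2044/3375]
  Y: [2/15, 281/1125, 694/1125]
  Z: [131/1125, 931/3375, 2051/3375]

(P^3)[Y -> X] = 2/15

Answer: 2/15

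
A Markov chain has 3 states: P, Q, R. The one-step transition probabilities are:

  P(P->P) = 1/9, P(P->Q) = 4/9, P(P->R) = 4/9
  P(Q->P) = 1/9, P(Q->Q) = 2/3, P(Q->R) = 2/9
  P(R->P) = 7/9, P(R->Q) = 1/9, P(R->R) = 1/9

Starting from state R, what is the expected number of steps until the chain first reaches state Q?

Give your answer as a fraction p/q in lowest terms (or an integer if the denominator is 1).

Let h_i = expected steps to first reach Q from state i.
Boundary: h_Q = 0.
First-step equations for the other states:
  h_P = 1 + 1/9*h_P + 4/9*h_Q + 4/9*h_R
  h_R = 1 + 7/9*h_P + 1/9*h_Q + 1/9*h_R

Substituting h_Q = 0 and rearranging gives the linear system (I - Q) h = 1:
  [8/9, -4/9] . (h_P, h_R) = 1
  [-7/9, 8/9] . (h_P, h_R) = 1

Solving yields:
  h_P = 3
  h_R = 15/4

Starting state is R, so the expected hitting time is h_R = 15/4.

Answer: 15/4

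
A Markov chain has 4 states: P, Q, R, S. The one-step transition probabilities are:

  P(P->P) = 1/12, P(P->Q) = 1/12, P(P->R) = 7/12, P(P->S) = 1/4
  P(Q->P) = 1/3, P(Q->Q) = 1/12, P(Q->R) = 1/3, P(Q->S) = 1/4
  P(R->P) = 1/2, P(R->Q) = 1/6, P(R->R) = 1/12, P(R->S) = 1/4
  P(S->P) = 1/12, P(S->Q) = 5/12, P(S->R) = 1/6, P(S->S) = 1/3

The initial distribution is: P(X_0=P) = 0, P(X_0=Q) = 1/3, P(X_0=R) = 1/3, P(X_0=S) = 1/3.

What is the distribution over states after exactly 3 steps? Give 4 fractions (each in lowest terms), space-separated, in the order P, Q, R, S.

Answer: 1361/5184 65/324 1369/5184 707/2592

Derivation:
Propagating the distribution step by step (d_{t+1} = d_t * P):
d_0 = (P=0, Q=1/3, R=1/3, S=1/3)
  d_1[P] = 0*1/12 + 1/3*1/3 + 1/3*1/2 + 1/3*1/12 = 11/36
  d_1[Q] = 0*1/12 + 1/3*1/12 + 1/3*1/6 + 1/3*5/12 = 2/9
  d_1[R] = 0*7/12 + 1/3*1/3 + 1/3*1/12 + 1/3*1/6 = 7/36
  d_1[S] = 0*1/4 + 1/3*1/4 + 1/3*1/4 + 1/3*1/3 = 5/18
d_1 = (P=11/36, Q=2/9, R=7/36, S=5/18)
  d_2[P] = 11/36*1/12 + 2/9*1/3 + 7/36*1/2 + 5/18*1/12 = 95/432
  d_2[Q] = 11/36*1/12 + 2/9*1/12 + 7/36*1/6 + 5/18*5/12 = 83/432
  d_2[R] = 11/36*7/12 + 2/9*1/3 + 7/36*1/12 + 5/18*1/6 = 17/54
  d_2[S] = 11/36*1/4 + 2/9*1/4 + 7/36*1/4 + 5/18*1/3 = 59/216
d_2 = (P=95/432, Q=83/432, R=17/54, S=59/216)
  d_3[P] = 95/432*1/12 + 83/432*1/3 + 17/54*1/2 + 59/216*1/12 = 1361/5184
  d_3[Q] = 95/432*1/12 + 83/432*1/12 + 17/54*1/6 + 59/216*5/12 = 65/324
  d_3[R] = 95/432*7/12 + 83/432*1/3 + 17/54*1/12 + 59/216*1/6 = 1369/5184
  d_3[S] = 95/432*1/4 + 83/432*1/4 + 17/54*1/4 + 59/216*1/3 = 707/2592
d_3 = (P=1361/5184, Q=65/324, R=1369/5184, S=707/2592)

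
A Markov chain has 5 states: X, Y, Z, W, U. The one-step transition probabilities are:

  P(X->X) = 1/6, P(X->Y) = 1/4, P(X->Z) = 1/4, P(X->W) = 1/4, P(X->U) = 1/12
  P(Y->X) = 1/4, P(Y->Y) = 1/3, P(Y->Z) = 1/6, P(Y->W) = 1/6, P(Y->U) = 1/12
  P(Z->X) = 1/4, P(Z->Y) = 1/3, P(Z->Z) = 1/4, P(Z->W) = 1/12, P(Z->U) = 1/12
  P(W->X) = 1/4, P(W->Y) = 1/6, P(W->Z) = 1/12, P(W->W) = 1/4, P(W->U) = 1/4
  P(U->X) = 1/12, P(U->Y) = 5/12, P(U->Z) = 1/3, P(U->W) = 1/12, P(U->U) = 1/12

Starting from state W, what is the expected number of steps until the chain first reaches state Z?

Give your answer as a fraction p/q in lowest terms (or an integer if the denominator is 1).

Answer: 2472/437

Derivation:
Let h_i = expected steps to first reach Z from state i.
Boundary: h_Z = 0.
First-step equations for the other states:
  h_X = 1 + 1/6*h_X + 1/4*h_Y + 1/4*h_Z + 1/4*h_W + 1/12*h_U
  h_Y = 1 + 1/4*h_X + 1/3*h_Y + 1/6*h_Z + 1/6*h_W + 1/12*h_U
  h_W = 1 + 1/4*h_X + 1/6*h_Y + 1/12*h_Z + 1/4*h_W + 1/4*h_U
  h_U = 1 + 1/12*h_X + 5/12*h_Y + 1/3*h_Z + 1/12*h_W + 1/12*h_U

Substituting h_Z = 0 and rearranging gives the linear system (I - Q) h = 1:
  [5/6, -1/4, -1/4, -1/12] . (h_X, h_Y, h_W, h_U) = 1
  [-1/4, 2/3, -1/6, -1/12] . (h_X, h_Y, h_W, h_U) = 1
  [-1/4, -1/6, 3/4, -1/4] . (h_X, h_Y, h_W, h_U) = 1
  [-1/12, -5/12, -1/12, 11/12] . (h_X, h_Y, h_W, h_U) = 1

Solving yields:
  h_X = 2160/437
  h_Y = 2328/437
  h_W = 2472/437
  h_U = 1956/437

Starting state is W, so the expected hitting time is h_W = 2472/437.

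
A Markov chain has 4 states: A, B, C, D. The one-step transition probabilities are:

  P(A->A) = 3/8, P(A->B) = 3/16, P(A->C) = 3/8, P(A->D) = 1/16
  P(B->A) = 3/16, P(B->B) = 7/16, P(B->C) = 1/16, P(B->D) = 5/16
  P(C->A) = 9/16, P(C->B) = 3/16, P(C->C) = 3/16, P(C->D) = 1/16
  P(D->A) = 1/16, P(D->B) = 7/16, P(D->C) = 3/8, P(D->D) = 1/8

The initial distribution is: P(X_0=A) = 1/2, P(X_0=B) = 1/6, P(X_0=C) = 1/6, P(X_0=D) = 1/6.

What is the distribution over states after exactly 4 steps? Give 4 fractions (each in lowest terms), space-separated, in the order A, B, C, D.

Answer: 126263/393216 29119/98304 46813/196608 56851/393216

Derivation:
Propagating the distribution step by step (d_{t+1} = d_t * P):
d_0 = (A=1/2, B=1/6, C=1/6, D=1/6)
  d_1[A] = 1/2*3/8 + 1/6*3/16 + 1/6*9/16 + 1/6*1/16 = 31/96
  d_1[B] = 1/2*3/16 + 1/6*7/16 + 1/6*3/16 + 1/6*7/16 = 13/48
  d_1[C] = 1/2*3/8 + 1/6*1/16 + 1/6*3/16 + 1/6*3/8 = 7/24
  d_1[D] = 1/2*1/16 + 1/6*5/16 + 1/6*1/16 + 1/6*1/8 = 11/96
d_1 = (A=31/96, B=13/48, C=7/24, D=11/96)
  d_2[A] = 31/96*3/8 + 13/48*3/16 + 7/24*9/16 + 11/96*1/16 = 527/1536
  d_2[B] = 31/96*3/16 + 13/48*7/16 + 7/24*3/16 + 11/96*7/16 = 109/384
  d_2[C] = 31/96*3/8 + 13/48*1/16 + 7/24*3/16 + 11/96*3/8 = 181/768
  d_2[D] = 31/96*1/16 + 13/48*5/16 + 7/24*1/16 + 11/96*1/8 = 211/1536
d_2 = (A=527/1536, B=109/384, C=181/768, D=211/1536)
  d_3[A] = 527/1536*3/8 + 109/384*3/16 + 181/768*9/16 + 211/1536*1/16 = 7939/24576
  d_3[B] = 527/1536*3/16 + 109/384*7/16 + 181/768*3/16 + 211/1536*7/16 = 1799/6144
  d_3[C] = 527/1536*3/8 + 109/384*1/16 + 181/768*3/16 + 211/1536*3/8 = 2975/12288
  d_3[D] = 527/1536*1/16 + 109/384*5/16 + 181/768*1/16 + 211/1536*1/8 = 3491/24576
d_3 = (A=7939/24576, B=1799/6144, C=2975/12288, D=3491/24576)
  d_4[A] = 7939/24576*3/8 + 1799/6144*3/16 + 2975/12288*9/16 + 3491/24576*1/16 = 126263/393216
  d_4[B] = 7939/24576*3/16 + 1799/6144*7/16 + 2975/12288*3/16 + 3491/24576*7/16 = 29119/98304
  d_4[C] = 7939/24576*3/8 + 1799/6144*1/16 + 2975/12288*3/16 + 3491/24576*3/8 = 46813/196608
  d_4[D] = 7939/24576*1/16 + 1799/6144*5/16 + 2975/12288*1/16 + 3491/24576*1/8 = 56851/393216
d_4 = (A=126263/393216, B=29119/98304, C=46813/196608, D=56851/393216)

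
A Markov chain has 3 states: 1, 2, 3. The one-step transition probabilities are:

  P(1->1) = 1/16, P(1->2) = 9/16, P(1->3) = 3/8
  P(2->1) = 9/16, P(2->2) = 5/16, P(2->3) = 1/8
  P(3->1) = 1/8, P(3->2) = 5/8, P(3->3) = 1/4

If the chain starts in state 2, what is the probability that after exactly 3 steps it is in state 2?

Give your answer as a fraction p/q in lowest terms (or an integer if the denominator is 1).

Answer: 117/256

Derivation:
Computing P^3 by repeated multiplication:
P^1 =
  1: [1/16, 9/16, 3/8]
  2: [9/16, 5/16, 1/8]
  3: [1/8, 5/8, 1/4]
P^2 =
  1: [47/128, 57/128, 3/16]
  2: [29/128, 63/128, 9/32]
  3: [25/64, 27/64, 3/16]
P^3 =
  1: [19/64, 237/512, 123/512]
  2: [167/512, 117/256, 111/512]
  3: [73/256, 15/32, 63/256]

(P^3)[2 -> 2] = 117/256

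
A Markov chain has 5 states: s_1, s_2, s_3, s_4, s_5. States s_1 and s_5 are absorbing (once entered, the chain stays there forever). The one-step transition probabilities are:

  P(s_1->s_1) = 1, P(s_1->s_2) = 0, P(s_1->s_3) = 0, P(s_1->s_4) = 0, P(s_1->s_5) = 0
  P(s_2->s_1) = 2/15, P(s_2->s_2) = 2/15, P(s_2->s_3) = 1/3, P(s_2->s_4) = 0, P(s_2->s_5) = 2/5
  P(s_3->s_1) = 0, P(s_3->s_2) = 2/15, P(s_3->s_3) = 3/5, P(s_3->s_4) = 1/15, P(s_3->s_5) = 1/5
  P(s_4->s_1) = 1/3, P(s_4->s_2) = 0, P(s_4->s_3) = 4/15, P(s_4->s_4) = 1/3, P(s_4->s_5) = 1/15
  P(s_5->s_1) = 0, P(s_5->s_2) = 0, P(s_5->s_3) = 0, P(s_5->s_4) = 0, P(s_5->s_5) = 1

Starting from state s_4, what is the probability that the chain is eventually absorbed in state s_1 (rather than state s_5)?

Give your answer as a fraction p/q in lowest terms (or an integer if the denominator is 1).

Let a_i = P(absorbed in s_1 | start in state i).
Boundary conditions: a_s_1 = 1, a_s_5 = 0.
For each transient state i, a_i = sum_j P(i->j) * a_j:
  a_s_2 = 2/15*a_s_1 + 2/15*a_s_2 + 1/3*a_s_3 + 0*a_s_4 + 2/5*a_s_5
  a_s_3 = 0*a_s_1 + 2/15*a_s_2 + 3/5*a_s_3 + 1/15*a_s_4 + 1/5*a_s_5
  a_s_4 = 1/3*a_s_1 + 0*a_s_2 + 4/15*a_s_3 + 1/3*a_s_4 + 1/15*a_s_5

Substituting a_s_1 = 1 and a_s_5 = 0, rearrange to (I - Q) a = r where r[i] = P(i -> s_1):
  [13/15, -1/3, 0] . (a_s_2, a_s_3, a_s_4) = 2/15
  [-2/15, 2/5, -1/15] . (a_s_2, a_s_3, a_s_4) = 0
  [0, -4/15, 2/3] . (a_s_2, a_s_3, a_s_4) = 1/3

Solving yields:
  a_s_2 = 137/628
  a_s_3 = 105/628
  a_s_4 = 89/157

Starting state is s_4, so the absorption probability is a_s_4 = 89/157.

Answer: 89/157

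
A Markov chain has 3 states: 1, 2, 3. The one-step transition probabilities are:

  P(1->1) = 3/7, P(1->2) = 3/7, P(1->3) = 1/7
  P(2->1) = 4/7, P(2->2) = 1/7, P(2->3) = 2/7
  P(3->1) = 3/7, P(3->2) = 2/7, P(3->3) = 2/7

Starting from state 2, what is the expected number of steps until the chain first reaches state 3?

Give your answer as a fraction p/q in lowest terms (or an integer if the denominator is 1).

Let h_i = expected steps to first reach 3 from state i.
Boundary: h_3 = 0.
First-step equations for the other states:
  h_1 = 1 + 3/7*h_1 + 3/7*h_2 + 1/7*h_3
  h_2 = 1 + 4/7*h_1 + 1/7*h_2 + 2/7*h_3

Substituting h_3 = 0 and rearranging gives the linear system (I - Q) h = 1:
  [4/7, -3/7] . (h_1, h_2) = 1
  [-4/7, 6/7] . (h_1, h_2) = 1

Solving yields:
  h_1 = 21/4
  h_2 = 14/3

Starting state is 2, so the expected hitting time is h_2 = 14/3.

Answer: 14/3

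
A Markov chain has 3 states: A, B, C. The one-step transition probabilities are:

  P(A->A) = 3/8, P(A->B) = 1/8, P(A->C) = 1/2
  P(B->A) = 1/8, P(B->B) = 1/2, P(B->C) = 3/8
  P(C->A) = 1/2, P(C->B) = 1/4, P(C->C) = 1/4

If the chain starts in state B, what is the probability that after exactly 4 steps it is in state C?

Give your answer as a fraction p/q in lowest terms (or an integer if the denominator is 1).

Computing P^4 by repeated multiplication:
P^1 =
  A: [3/8, 1/8, 1/2]
  B: [1/8, 1/2, 3/8]
  C: [1/2, 1/4, 1/4]
P^2 =
  A: [13/32, 15/64, 23/64]
  B: [19/64, 23/64, 11/32]
  C: [11/32, 1/4, 13/32]
P^3 =
  A: [185/512, 33/128, 195/512]
  B: [21/64, 155/512, 189/512]
  C: [93/256, 69/256, 47/128]
P^4 =
  A: [1467/4096, 1103/4096, 763/2048]
  B: [1415/4096, 583/2048, 1515/4096]
  C: [181/512, 557/2048, 767/2048]

(P^4)[B -> C] = 1515/4096

Answer: 1515/4096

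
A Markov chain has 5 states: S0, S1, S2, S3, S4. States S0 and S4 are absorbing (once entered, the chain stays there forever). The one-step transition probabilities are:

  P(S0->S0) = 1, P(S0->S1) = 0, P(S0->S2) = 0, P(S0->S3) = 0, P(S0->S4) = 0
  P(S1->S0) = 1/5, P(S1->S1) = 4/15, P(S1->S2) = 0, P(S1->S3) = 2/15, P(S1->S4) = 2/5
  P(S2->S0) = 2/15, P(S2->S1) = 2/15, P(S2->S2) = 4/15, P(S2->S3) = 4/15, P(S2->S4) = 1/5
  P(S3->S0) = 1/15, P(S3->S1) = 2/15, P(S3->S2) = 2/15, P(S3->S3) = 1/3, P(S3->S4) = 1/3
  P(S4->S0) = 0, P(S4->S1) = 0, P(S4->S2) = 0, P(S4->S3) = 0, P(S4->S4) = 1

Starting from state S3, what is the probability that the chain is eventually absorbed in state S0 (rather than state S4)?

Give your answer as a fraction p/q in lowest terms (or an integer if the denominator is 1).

Answer: 243/1070

Derivation:
Let a_i = P(absorbed in S0 | start in state i).
Boundary conditions: a_S0 = 1, a_S4 = 0.
For each transient state i, a_i = sum_j P(i->j) * a_j:
  a_S1 = 1/5*a_S0 + 4/15*a_S1 + 0*a_S2 + 2/15*a_S3 + 2/5*a_S4
  a_S2 = 2/15*a_S0 + 2/15*a_S1 + 4/15*a_S2 + 4/15*a_S3 + 1/5*a_S4
  a_S3 = 1/15*a_S0 + 2/15*a_S1 + 2/15*a_S2 + 1/3*a_S3 + 1/3*a_S4

Substituting a_S0 = 1 and a_S4 = 0, rearrange to (I - Q) a = r where r[i] = P(i -> S0):
  [11/15, 0, -2/15] . (a_S1, a_S2, a_S3) = 1/5
  [-2/15, 11/15, -4/15] . (a_S1, a_S2, a_S3) = 2/15
  [-2/15, -2/15, 2/3] . (a_S1, a_S2, a_S3) = 1/15

Solving yields:
  a_S1 = 168/535
  a_S2 = 172/535
  a_S3 = 243/1070

Starting state is S3, so the absorption probability is a_S3 = 243/1070.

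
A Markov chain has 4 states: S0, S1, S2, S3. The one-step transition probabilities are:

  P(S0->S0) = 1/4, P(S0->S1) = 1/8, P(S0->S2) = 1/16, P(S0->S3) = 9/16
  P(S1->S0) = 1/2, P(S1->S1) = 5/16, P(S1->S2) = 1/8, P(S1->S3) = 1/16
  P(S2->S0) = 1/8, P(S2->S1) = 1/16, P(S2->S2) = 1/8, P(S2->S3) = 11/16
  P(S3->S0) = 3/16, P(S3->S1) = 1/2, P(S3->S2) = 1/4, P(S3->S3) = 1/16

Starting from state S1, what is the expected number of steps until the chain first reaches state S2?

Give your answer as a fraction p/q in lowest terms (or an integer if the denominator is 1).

Answer: 128/17

Derivation:
Let h_i = expected steps to first reach S2 from state i.
Boundary: h_S2 = 0.
First-step equations for the other states:
  h_S0 = 1 + 1/4*h_S0 + 1/8*h_S1 + 1/16*h_S2 + 9/16*h_S3
  h_S1 = 1 + 1/2*h_S0 + 5/16*h_S1 + 1/8*h_S2 + 1/16*h_S3
  h_S3 = 1 + 3/16*h_S0 + 1/2*h_S1 + 1/4*h_S2 + 1/16*h_S3

Substituting h_S2 = 0 and rearranging gives the linear system (I - Q) h = 1:
  [3/4, -1/8, -9/16] . (h_S0, h_S1, h_S3) = 1
  [-1/2, 11/16, -1/16] . (h_S0, h_S1, h_S3) = 1
  [-3/16, -1/2, 15/16] . (h_S0, h_S1, h_S3) = 1

Solving yields:
  h_S0 = 128/17
  h_S1 = 128/17
  h_S3 = 112/17

Starting state is S1, so the expected hitting time is h_S1 = 128/17.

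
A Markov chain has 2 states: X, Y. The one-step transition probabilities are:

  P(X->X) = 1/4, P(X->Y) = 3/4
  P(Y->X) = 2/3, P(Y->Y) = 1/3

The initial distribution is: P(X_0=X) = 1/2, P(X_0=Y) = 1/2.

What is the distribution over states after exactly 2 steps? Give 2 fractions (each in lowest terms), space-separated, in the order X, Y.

Propagating the distribution step by step (d_{t+1} = d_t * P):
d_0 = (X=1/2, Y=1/2)
  d_1[X] = 1/2*1/4 + 1/2*2/3 = 11/24
  d_1[Y] = 1/2*3/4 + 1/2*1/3 = 13/24
d_1 = (X=11/24, Y=13/24)
  d_2[X] = 11/24*1/4 + 13/24*2/3 = 137/288
  d_2[Y] = 11/24*3/4 + 13/24*1/3 = 151/288
d_2 = (X=137/288, Y=151/288)

Answer: 137/288 151/288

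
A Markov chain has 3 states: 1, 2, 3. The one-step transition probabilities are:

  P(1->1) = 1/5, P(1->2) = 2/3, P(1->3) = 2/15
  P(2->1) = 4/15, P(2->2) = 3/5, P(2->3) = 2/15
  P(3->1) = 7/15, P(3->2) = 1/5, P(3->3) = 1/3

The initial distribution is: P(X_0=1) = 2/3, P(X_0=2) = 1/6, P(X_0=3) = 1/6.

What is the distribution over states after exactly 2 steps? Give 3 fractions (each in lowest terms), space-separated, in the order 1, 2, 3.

Answer: 191/675 743/1350 1/6

Derivation:
Propagating the distribution step by step (d_{t+1} = d_t * P):
d_0 = (1=2/3, 2=1/6, 3=1/6)
  d_1[1] = 2/3*1/5 + 1/6*4/15 + 1/6*7/15 = 23/90
  d_1[2] = 2/3*2/3 + 1/6*3/5 + 1/6*1/5 = 26/45
  d_1[3] = 2/3*2/15 + 1/6*2/15 + 1/6*1/3 = 1/6
d_1 = (1=23/90, 2=26/45, 3=1/6)
  d_2[1] = 23/90*1/5 + 26/45*4/15 + 1/6*7/15 = 191/675
  d_2[2] = 23/90*2/3 + 26/45*3/5 + 1/6*1/5 = 743/1350
  d_2[3] = 23/90*2/15 + 26/45*2/15 + 1/6*1/3 = 1/6
d_2 = (1=191/675, 2=743/1350, 3=1/6)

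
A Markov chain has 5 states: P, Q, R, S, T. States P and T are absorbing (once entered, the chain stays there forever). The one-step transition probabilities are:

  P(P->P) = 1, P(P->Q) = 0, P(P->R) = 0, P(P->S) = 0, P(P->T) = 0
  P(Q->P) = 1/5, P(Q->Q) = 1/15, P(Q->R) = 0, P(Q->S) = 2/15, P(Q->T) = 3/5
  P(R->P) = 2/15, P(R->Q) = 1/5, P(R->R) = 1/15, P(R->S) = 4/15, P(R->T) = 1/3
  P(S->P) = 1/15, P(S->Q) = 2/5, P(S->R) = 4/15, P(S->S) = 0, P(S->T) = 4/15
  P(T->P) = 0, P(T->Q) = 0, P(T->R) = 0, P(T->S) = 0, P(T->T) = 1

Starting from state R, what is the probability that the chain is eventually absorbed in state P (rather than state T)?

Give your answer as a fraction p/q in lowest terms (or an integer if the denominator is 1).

Answer: 665/2524

Derivation:
Let a_i = P(absorbed in P | start in state i).
Boundary conditions: a_P = 1, a_T = 0.
For each transient state i, a_i = sum_j P(i->j) * a_j:
  a_Q = 1/5*a_P + 1/15*a_Q + 0*a_R + 2/15*a_S + 3/5*a_T
  a_R = 2/15*a_P + 1/5*a_Q + 1/15*a_R + 4/15*a_S + 1/3*a_T
  a_S = 1/15*a_P + 2/5*a_Q + 4/15*a_R + 0*a_S + 4/15*a_T

Substituting a_P = 1 and a_T = 0, rearrange to (I - Q) a = r where r[i] = P(i -> P):
  [14/15, 0, -2/15] . (a_Q, a_R, a_S) = 1/5
  [-1/5, 14/15, -4/15] . (a_Q, a_R, a_S) = 2/15
  [-2/5, -4/15, 1] . (a_Q, a_R, a_S) = 1/15

Solving yields:
  a_Q = 313/1262
  a_R = 665/2524
  a_S = 149/631

Starting state is R, so the absorption probability is a_R = 665/2524.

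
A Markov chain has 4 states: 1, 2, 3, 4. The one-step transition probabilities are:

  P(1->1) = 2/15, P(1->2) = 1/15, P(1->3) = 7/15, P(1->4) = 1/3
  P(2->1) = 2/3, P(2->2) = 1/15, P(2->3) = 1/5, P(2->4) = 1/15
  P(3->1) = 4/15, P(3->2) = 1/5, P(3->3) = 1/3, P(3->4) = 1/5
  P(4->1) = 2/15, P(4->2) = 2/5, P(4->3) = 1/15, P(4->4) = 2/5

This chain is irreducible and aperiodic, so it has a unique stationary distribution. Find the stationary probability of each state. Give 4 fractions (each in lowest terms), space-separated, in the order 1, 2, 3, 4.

The stationary distribution satisfies pi = pi * P, i.e.:
  pi_1 = 2/15*pi_1 + 2/3*pi_2 + 4/15*pi_3 + 2/15*pi_4
  pi_2 = 1/15*pi_1 + 1/15*pi_2 + 1/5*pi_3 + 2/5*pi_4
  pi_3 = 7/15*pi_1 + 1/5*pi_2 + 1/3*pi_3 + 1/15*pi_4
  pi_4 = 1/3*pi_1 + 1/15*pi_2 + 1/5*pi_3 + 2/5*pi_4
with normalization: pi_1 + pi_2 + pi_3 + pi_4 = 1.

Using the first 3 balance equations plus normalization, the linear system A*pi = b is:
  [-13/15, 2/3, 4/15, 2/15] . pi = 0
  [1/15, -14/15, 1/5, 2/5] . pi = 0
  [7/15, 1/5, -2/3, 1/15] . pi = 0
  [1, 1, 1, 1] . pi = 1

Solving yields:
  pi_1 = 510/1877
  pi_2 = 717/3754
  pi_3 = 514/1877
  pi_4 = 989/3754

Verification (pi * P):
  510/1877*2/15 + 717/3754*2/3 + 514/1877*4/15 + 989/3754*2/15 = 510/1877 = pi_1  (ok)
  510/1877*1/15 + 717/3754*1/15 + 514/1877*1/5 + 989/3754*2/5 = 717/3754 = pi_2  (ok)
  510/1877*7/15 + 717/3754*1/5 + 514/1877*1/3 + 989/3754*1/15 = 514/1877 = pi_3  (ok)
  510/1877*1/3 + 717/3754*1/15 + 514/1877*1/5 + 989/3754*2/5 = 989/3754 = pi_4  (ok)

Answer: 510/1877 717/3754 514/1877 989/3754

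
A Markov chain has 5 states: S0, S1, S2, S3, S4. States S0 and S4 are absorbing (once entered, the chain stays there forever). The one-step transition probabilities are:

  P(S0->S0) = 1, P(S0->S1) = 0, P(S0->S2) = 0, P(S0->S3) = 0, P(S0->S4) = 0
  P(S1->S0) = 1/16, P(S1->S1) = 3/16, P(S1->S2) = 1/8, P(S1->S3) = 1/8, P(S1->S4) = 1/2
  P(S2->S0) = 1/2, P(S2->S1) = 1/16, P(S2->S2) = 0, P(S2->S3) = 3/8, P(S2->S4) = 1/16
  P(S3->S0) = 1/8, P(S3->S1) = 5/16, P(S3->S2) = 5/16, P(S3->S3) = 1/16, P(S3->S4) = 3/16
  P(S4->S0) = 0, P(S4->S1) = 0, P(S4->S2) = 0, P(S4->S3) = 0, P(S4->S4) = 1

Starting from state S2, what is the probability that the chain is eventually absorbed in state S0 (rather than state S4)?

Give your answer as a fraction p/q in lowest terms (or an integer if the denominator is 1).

Let a_i = P(absorbed in S0 | start in state i).
Boundary conditions: a_S0 = 1, a_S4 = 0.
For each transient state i, a_i = sum_j P(i->j) * a_j:
  a_S1 = 1/16*a_S0 + 3/16*a_S1 + 1/8*a_S2 + 1/8*a_S3 + 1/2*a_S4
  a_S2 = 1/2*a_S0 + 1/16*a_S1 + 0*a_S2 + 3/8*a_S3 + 1/16*a_S4
  a_S3 = 1/8*a_S0 + 5/16*a_S1 + 5/16*a_S2 + 1/16*a_S3 + 3/16*a_S4

Substituting a_S0 = 1 and a_S4 = 0, rearrange to (I - Q) a = r where r[i] = P(i -> S0):
  [13/16, -1/8, -1/8] . (a_S1, a_S2, a_S3) = 1/16
  [-1/16, 1, -3/8] . (a_S1, a_S2, a_S3) = 1/2
  [-5/16, -5/16, 15/16] . (a_S1, a_S2, a_S3) = 1/8

Solving yields:
  a_S1 = 309/1235
  a_S2 = 337/494
  a_S3 = 1097/2470

Starting state is S2, so the absorption probability is a_S2 = 337/494.

Answer: 337/494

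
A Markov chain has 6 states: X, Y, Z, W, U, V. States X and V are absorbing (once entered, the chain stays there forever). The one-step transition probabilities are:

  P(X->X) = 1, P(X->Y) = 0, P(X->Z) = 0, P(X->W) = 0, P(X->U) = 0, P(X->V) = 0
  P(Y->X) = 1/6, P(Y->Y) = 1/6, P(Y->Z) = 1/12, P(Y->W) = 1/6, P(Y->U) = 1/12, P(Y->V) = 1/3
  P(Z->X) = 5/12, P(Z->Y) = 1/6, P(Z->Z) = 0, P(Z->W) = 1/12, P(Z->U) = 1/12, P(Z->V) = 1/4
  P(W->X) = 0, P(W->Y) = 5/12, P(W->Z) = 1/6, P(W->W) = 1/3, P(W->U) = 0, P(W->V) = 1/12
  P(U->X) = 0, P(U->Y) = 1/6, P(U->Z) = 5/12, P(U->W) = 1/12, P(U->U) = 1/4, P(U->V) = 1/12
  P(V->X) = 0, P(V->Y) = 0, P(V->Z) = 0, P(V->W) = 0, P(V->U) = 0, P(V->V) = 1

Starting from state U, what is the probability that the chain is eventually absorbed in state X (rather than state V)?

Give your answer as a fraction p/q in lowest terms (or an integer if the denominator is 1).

Answer: 43/101

Derivation:
Let a_i = P(absorbed in X | start in state i).
Boundary conditions: a_X = 1, a_V = 0.
For each transient state i, a_i = sum_j P(i->j) * a_j:
  a_Y = 1/6*a_X + 1/6*a_Y + 1/12*a_Z + 1/6*a_W + 1/12*a_U + 1/3*a_V
  a_Z = 5/12*a_X + 1/6*a_Y + 0*a_Z + 1/12*a_W + 1/12*a_U + 1/4*a_V
  a_W = 0*a_X + 5/12*a_Y + 1/6*a_Z + 1/3*a_W + 0*a_U + 1/12*a_V
  a_U = 0*a_X + 1/6*a_Y + 5/12*a_Z + 1/12*a_W + 1/4*a_U + 1/12*a_V

Substituting a_X = 1 and a_V = 0, rearrange to (I - Q) a = r where r[i] = P(i -> X):
  [5/6, -1/12, -1/6, -1/12] . (a_Y, a_Z, a_W, a_U) = 1/6
  [-1/6, 1, -1/12, -1/12] . (a_Y, a_Z, a_W, a_U) = 5/12
  [-5/12, -1/6, 2/3, 0] . (a_Y, a_Z, a_W, a_U) = 0
  [-1/6, -5/12, -1/12, 3/4] . (a_Y, a_Z, a_W, a_U) = 0

Solving yields:
  a_Y = 262/707
  a_Z = 55/101
  a_W = 260/707
  a_U = 43/101

Starting state is U, so the absorption probability is a_U = 43/101.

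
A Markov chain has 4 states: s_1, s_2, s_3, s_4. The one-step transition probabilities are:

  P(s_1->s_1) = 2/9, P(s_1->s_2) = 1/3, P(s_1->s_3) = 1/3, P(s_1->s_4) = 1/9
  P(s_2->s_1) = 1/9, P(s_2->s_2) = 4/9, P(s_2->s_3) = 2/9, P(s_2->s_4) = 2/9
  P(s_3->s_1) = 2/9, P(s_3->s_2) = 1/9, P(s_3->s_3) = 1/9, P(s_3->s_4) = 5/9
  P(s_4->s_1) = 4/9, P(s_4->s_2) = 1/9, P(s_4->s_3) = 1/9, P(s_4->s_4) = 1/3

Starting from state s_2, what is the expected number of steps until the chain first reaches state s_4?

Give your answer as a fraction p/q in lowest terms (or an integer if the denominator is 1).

Let h_i = expected steps to first reach s_4 from state i.
Boundary: h_s_4 = 0.
First-step equations for the other states:
  h_s_1 = 1 + 2/9*h_s_1 + 1/3*h_s_2 + 1/3*h_s_3 + 1/9*h_s_4
  h_s_2 = 1 + 1/9*h_s_1 + 4/9*h_s_2 + 2/9*h_s_3 + 2/9*h_s_4
  h_s_3 = 1 + 2/9*h_s_1 + 1/9*h_s_2 + 1/9*h_s_3 + 5/9*h_s_4

Substituting h_s_4 = 0 and rearranging gives the linear system (I - Q) h = 1:
  [7/9, -1/3, -1/3] . (h_s_1, h_s_2, h_s_3) = 1
  [-1/9, 5/9, -2/9] . (h_s_1, h_s_2, h_s_3) = 1
  [-2/9, -1/9, 8/9] . (h_s_1, h_s_2, h_s_3) = 1

Solving yields:
  h_s_1 = 774/197
  h_s_2 = 711/197
  h_s_3 = 504/197

Starting state is s_2, so the expected hitting time is h_s_2 = 711/197.

Answer: 711/197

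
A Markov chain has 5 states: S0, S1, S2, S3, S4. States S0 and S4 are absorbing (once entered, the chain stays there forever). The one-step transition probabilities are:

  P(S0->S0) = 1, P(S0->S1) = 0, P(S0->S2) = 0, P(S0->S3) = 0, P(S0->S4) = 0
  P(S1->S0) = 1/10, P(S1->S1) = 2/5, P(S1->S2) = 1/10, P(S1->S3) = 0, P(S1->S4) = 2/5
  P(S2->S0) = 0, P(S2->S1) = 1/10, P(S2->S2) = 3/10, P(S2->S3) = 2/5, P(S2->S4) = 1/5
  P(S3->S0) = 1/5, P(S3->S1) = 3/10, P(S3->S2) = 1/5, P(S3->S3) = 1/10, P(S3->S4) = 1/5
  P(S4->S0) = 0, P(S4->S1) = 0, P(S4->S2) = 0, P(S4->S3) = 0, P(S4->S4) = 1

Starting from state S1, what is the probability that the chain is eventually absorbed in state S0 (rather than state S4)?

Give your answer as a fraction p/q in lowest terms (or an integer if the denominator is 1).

Let a_i = P(absorbed in S0 | start in state i).
Boundary conditions: a_S0 = 1, a_S4 = 0.
For each transient state i, a_i = sum_j P(i->j) * a_j:
  a_S1 = 1/10*a_S0 + 2/5*a_S1 + 1/10*a_S2 + 0*a_S3 + 2/5*a_S4
  a_S2 = 0*a_S0 + 1/10*a_S1 + 3/10*a_S2 + 2/5*a_S3 + 1/5*a_S4
  a_S3 = 1/5*a_S0 + 3/10*a_S1 + 1/5*a_S2 + 1/10*a_S3 + 1/5*a_S4

Substituting a_S0 = 1 and a_S4 = 0, rearrange to (I - Q) a = r where r[i] = P(i -> S0):
  [3/5, -1/10, 0] . (a_S1, a_S2, a_S3) = 1/10
  [-1/10, 7/10, -2/5] . (a_S1, a_S2, a_S3) = 0
  [-3/10, -1/5, 9/10] . (a_S1, a_S2, a_S3) = 1/5

Solving yields:
  a_S1 = 21/103
  a_S2 = 23/103
  a_S3 = 35/103

Starting state is S1, so the absorption probability is a_S1 = 21/103.

Answer: 21/103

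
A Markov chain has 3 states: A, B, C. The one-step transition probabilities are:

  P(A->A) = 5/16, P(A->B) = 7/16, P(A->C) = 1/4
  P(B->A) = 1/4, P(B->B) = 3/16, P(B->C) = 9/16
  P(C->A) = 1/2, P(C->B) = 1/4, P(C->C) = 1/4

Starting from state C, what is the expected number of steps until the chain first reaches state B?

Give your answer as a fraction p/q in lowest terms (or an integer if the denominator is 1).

Answer: 76/25

Derivation:
Let h_i = expected steps to first reach B from state i.
Boundary: h_B = 0.
First-step equations for the other states:
  h_A = 1 + 5/16*h_A + 7/16*h_B + 1/4*h_C
  h_C = 1 + 1/2*h_A + 1/4*h_B + 1/4*h_C

Substituting h_B = 0 and rearranging gives the linear system (I - Q) h = 1:
  [11/16, -1/4] . (h_A, h_C) = 1
  [-1/2, 3/4] . (h_A, h_C) = 1

Solving yields:
  h_A = 64/25
  h_C = 76/25

Starting state is C, so the expected hitting time is h_C = 76/25.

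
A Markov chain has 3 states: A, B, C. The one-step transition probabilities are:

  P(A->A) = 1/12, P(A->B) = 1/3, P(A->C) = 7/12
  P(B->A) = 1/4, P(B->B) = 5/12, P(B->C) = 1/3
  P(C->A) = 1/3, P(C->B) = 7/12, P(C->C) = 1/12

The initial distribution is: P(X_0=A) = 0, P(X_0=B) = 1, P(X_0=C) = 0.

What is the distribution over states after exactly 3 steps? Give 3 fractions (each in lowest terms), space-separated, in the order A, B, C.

Answer: 409/1728 97/216 181/576

Derivation:
Propagating the distribution step by step (d_{t+1} = d_t * P):
d_0 = (A=0, B=1, C=0)
  d_1[A] = 0*1/12 + 1*1/4 + 0*1/3 = 1/4
  d_1[B] = 0*1/3 + 1*5/12 + 0*7/12 = 5/12
  d_1[C] = 0*7/12 + 1*1/3 + 0*1/12 = 1/3
d_1 = (A=1/4, B=5/12, C=1/3)
  d_2[A] = 1/4*1/12 + 5/12*1/4 + 1/3*1/3 = 17/72
  d_2[B] = 1/4*1/3 + 5/12*5/12 + 1/3*7/12 = 65/144
  d_2[C] = 1/4*7/12 + 5/12*1/3 + 1/3*1/12 = 5/16
d_2 = (A=17/72, B=65/144, C=5/16)
  d_3[A] = 17/72*1/12 + 65/144*1/4 + 5/16*1/3 = 409/1728
  d_3[B] = 17/72*1/3 + 65/144*5/12 + 5/16*7/12 = 97/216
  d_3[C] = 17/72*7/12 + 65/144*1/3 + 5/16*1/12 = 181/576
d_3 = (A=409/1728, B=97/216, C=181/576)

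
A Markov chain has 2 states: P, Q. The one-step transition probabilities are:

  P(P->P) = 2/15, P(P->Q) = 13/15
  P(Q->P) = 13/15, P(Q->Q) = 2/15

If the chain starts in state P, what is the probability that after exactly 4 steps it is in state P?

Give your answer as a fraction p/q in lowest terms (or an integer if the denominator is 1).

Computing P^4 by repeated multiplication:
P^1 =
  P: [2/15, 13/15]
  Q: [13/15, 2/15]
P^2 =
  P: [173/225, 52/225]
  Q: [52/225, 173/225]
P^3 =
  P: [1022/3375, 2353/3375]
  Q: [2353/3375, 1022/3375]
P^4 =
  P: [32633/50625, 17992/50625]
  Q: [17992/50625, 32633/50625]

(P^4)[P -> P] = 32633/50625

Answer: 32633/50625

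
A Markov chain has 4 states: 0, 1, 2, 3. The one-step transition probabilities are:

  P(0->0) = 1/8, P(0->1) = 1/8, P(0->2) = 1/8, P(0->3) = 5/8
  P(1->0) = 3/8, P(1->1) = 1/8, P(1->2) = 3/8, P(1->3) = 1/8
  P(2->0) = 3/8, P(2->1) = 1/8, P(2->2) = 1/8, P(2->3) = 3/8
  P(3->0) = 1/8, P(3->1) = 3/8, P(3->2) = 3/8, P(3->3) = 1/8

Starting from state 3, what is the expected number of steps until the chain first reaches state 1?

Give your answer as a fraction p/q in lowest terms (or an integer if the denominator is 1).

Answer: 42/11

Derivation:
Let h_i = expected steps to first reach 1 from state i.
Boundary: h_1 = 0.
First-step equations for the other states:
  h_0 = 1 + 1/8*h_0 + 1/8*h_1 + 1/8*h_2 + 5/8*h_3
  h_2 = 1 + 3/8*h_0 + 1/8*h_1 + 1/8*h_2 + 3/8*h_3
  h_3 = 1 + 1/8*h_0 + 3/8*h_1 + 3/8*h_2 + 1/8*h_3

Substituting h_1 = 0 and rearranging gives the linear system (I - Q) h = 1:
  [7/8, -1/8, -5/8] . (h_0, h_2, h_3) = 1
  [-3/8, 7/8, -3/8] . (h_0, h_2, h_3) = 1
  [-1/8, -3/8, 7/8] . (h_0, h_2, h_3) = 1

Solving yields:
  h_0 = 50/11
  h_2 = 52/11
  h_3 = 42/11

Starting state is 3, so the expected hitting time is h_3 = 42/11.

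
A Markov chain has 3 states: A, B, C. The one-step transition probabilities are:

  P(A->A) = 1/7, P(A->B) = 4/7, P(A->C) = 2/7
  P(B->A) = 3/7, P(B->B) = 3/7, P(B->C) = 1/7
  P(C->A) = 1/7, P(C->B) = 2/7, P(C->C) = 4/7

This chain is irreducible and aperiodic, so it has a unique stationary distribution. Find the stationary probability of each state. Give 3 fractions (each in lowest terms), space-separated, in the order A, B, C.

Answer: 5/19 8/19 6/19

Derivation:
The stationary distribution satisfies pi = pi * P, i.e.:
  pi_A = 1/7*pi_A + 3/7*pi_B + 1/7*pi_C
  pi_B = 4/7*pi_A + 3/7*pi_B + 2/7*pi_C
  pi_C = 2/7*pi_A + 1/7*pi_B + 4/7*pi_C
with normalization: pi_A + pi_B + pi_C = 1.

Using the first 2 balance equations plus normalization, the linear system A*pi = b is:
  [-6/7, 3/7, 1/7] . pi = 0
  [4/7, -4/7, 2/7] . pi = 0
  [1, 1, 1] . pi = 1

Solving yields:
  pi_A = 5/19
  pi_B = 8/19
  pi_C = 6/19

Verification (pi * P):
  5/19*1/7 + 8/19*3/7 + 6/19*1/7 = 5/19 = pi_A  (ok)
  5/19*4/7 + 8/19*3/7 + 6/19*2/7 = 8/19 = pi_B  (ok)
  5/19*2/7 + 8/19*1/7 + 6/19*4/7 = 6/19 = pi_C  (ok)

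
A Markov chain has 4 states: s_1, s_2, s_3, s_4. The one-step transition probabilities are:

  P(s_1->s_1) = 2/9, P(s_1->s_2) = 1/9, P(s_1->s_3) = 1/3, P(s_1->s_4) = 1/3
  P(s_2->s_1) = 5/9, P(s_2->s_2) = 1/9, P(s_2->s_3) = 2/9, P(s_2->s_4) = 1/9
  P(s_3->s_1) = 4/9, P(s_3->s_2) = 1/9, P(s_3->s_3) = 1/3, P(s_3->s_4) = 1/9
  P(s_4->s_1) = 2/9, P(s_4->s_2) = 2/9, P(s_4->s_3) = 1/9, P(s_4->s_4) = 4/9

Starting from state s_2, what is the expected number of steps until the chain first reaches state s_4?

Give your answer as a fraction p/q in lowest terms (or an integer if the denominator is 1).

Answer: 873/173

Derivation:
Let h_i = expected steps to first reach s_4 from state i.
Boundary: h_s_4 = 0.
First-step equations for the other states:
  h_s_1 = 1 + 2/9*h_s_1 + 1/9*h_s_2 + 1/3*h_s_3 + 1/3*h_s_4
  h_s_2 = 1 + 5/9*h_s_1 + 1/9*h_s_2 + 2/9*h_s_3 + 1/9*h_s_4
  h_s_3 = 1 + 4/9*h_s_1 + 1/9*h_s_2 + 1/3*h_s_3 + 1/9*h_s_4

Substituting h_s_4 = 0 and rearranging gives the linear system (I - Q) h = 1:
  [7/9, -1/9, -1/3] . (h_s_1, h_s_2, h_s_3) = 1
  [-5/9, 8/9, -2/9] . (h_s_1, h_s_2, h_s_3) = 1
  [-4/9, -1/9, 2/3] . (h_s_1, h_s_2, h_s_3) = 1

Solving yields:
  h_s_1 = 729/173
  h_s_2 = 873/173
  h_s_3 = 891/173

Starting state is s_2, so the expected hitting time is h_s_2 = 873/173.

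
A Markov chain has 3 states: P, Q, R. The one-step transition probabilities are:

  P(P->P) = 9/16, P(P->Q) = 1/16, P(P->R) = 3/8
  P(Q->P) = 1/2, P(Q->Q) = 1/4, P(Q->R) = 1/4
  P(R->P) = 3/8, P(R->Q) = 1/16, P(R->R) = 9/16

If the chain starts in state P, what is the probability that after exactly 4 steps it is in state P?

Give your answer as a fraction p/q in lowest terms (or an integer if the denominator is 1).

Answer: 31049/65536

Derivation:
Computing P^4 by repeated multiplication:
P^1 =
  P: [9/16, 1/16, 3/8]
  Q: [1/2, 1/4, 1/4]
  R: [3/8, 1/16, 9/16]
P^2 =
  P: [125/256, 19/256, 7/16]
  Q: [1/2, 7/64, 25/64]
  R: [29/64, 19/256, 121/256]
P^3 =
  P: [1949/4096, 313/4096, 917/2048]
  Q: [247/512, 85/1024, 445/1024]
  R: [961/2048, 313/4096, 1861/4096]
P^4 =
  P: [31049/65536, 5035/65536, 7363/16384]
  Q: [1949/4096, 1279/16384, 7309/16384]
  R: [3871/8192, 5035/65536, 29533/65536]

(P^4)[P -> P] = 31049/65536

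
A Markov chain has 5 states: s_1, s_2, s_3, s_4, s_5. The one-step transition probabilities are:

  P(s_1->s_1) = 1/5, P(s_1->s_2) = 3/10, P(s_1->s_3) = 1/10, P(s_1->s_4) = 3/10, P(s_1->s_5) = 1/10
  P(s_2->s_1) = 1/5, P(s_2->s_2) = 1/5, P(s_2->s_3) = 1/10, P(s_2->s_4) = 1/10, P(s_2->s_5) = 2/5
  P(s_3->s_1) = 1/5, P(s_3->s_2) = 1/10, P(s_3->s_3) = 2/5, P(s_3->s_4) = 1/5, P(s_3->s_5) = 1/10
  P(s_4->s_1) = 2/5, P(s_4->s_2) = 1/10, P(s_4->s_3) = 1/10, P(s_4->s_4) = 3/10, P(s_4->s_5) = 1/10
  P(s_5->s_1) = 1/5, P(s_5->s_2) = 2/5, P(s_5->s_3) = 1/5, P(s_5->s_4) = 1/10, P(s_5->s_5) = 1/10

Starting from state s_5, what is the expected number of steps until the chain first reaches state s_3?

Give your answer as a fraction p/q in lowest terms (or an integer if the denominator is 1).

Let h_i = expected steps to first reach s_3 from state i.
Boundary: h_s_3 = 0.
First-step equations for the other states:
  h_s_1 = 1 + 1/5*h_s_1 + 3/10*h_s_2 + 1/10*h_s_3 + 3/10*h_s_4 + 1/10*h_s_5
  h_s_2 = 1 + 1/5*h_s_1 + 1/5*h_s_2 + 1/10*h_s_3 + 1/10*h_s_4 + 2/5*h_s_5
  h_s_4 = 1 + 2/5*h_s_1 + 1/10*h_s_2 + 1/10*h_s_3 + 3/10*h_s_4 + 1/10*h_s_5
  h_s_5 = 1 + 1/5*h_s_1 + 2/5*h_s_2 + 1/5*h_s_3 + 1/10*h_s_4 + 1/10*h_s_5

Substituting h_s_3 = 0 and rearranging gives the linear system (I - Q) h = 1:
  [4/5, -3/10, -3/10, -1/10] . (h_s_1, h_s_2, h_s_4, h_s_5) = 1
  [-1/5, 4/5, -1/10, -2/5] . (h_s_1, h_s_2, h_s_4, h_s_5) = 1
  [-2/5, -1/10, 7/10, -1/10] . (h_s_1, h_s_2, h_s_4, h_s_5) = 1
  [-1/5, -2/5, -1/10, 9/10] . (h_s_1, h_s_2, h_s_4, h_s_5) = 1

Solving yields:
  h_s_1 = 2545/299
  h_s_2 = 190/23
  h_s_4 = 2560/299
  h_s_5 = 2280/299

Starting state is s_5, so the expected hitting time is h_s_5 = 2280/299.

Answer: 2280/299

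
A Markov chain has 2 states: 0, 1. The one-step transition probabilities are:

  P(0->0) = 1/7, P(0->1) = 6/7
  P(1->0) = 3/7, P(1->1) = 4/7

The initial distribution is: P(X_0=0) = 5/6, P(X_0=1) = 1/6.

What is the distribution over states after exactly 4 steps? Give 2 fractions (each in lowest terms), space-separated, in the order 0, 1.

Answer: 2425/7203 4778/7203

Derivation:
Propagating the distribution step by step (d_{t+1} = d_t * P):
d_0 = (0=5/6, 1=1/6)
  d_1[0] = 5/6*1/7 + 1/6*3/7 = 4/21
  d_1[1] = 5/6*6/7 + 1/6*4/7 = 17/21
d_1 = (0=4/21, 1=17/21)
  d_2[0] = 4/21*1/7 + 17/21*3/7 = 55/147
  d_2[1] = 4/21*6/7 + 17/21*4/7 = 92/147
d_2 = (0=55/147, 1=92/147)
  d_3[0] = 55/147*1/7 + 92/147*3/7 = 331/1029
  d_3[1] = 55/147*6/7 + 92/147*4/7 = 698/1029
d_3 = (0=331/1029, 1=698/1029)
  d_4[0] = 331/1029*1/7 + 698/1029*3/7 = 2425/7203
  d_4[1] = 331/1029*6/7 + 698/1029*4/7 = 4778/7203
d_4 = (0=2425/7203, 1=4778/7203)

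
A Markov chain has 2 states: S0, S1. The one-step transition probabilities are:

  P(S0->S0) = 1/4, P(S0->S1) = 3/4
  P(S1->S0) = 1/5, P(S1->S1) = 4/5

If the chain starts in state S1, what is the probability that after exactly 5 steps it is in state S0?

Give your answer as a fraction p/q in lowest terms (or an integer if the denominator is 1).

Answer: 168421/800000

Derivation:
Computing P^5 by repeated multiplication:
P^1 =
  S0: [1/4, 3/4]
  S1: [1/5, 4/5]
P^2 =
  S0: [17/80, 63/80]
  S1: [21/100, 79/100]
P^3 =
  S0: [337/1600, 1263/1600]
  S1: [421/2000, 1579/2000]
P^4 =
  S0: [6737/32000, 25263/32000]
  S1: [8421/40000, 31579/40000]
P^5 =
  S0: [134737/640000, 505263/640000]
  S1: [168421/800000, 631579/800000]

(P^5)[S1 -> S0] = 168421/800000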